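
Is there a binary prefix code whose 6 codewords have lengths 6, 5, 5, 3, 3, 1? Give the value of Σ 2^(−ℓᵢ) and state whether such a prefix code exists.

0.828125; yes

With common denominator 2^6 = 64: Σ 2^(−ℓᵢ) = 1/64 + 2/64 + 2/64 + 8/64 + 8/64 + 32/64 = 53/64 = 0.828125.
Kraft's inequality requires Σ ≤ 1; here Σ = 0.828125 ≤ 1, so such a prefix code exists.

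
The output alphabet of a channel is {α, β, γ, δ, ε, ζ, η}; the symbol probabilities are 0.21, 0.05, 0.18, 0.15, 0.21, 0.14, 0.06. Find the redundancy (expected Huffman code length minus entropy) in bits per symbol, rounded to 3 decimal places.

0.032 bits

Entropy H = −Σ p log₂ p ≈ 2.6582 bits.
Huffman merges: 1/20+3/50→11/100; 11/100+7/50→1/4; 3/20+9/50→33/100; 21/100+21/100→21/50; 1/4+33/100→29/50; 21/50+29/50→1. L = 269/100 ≈ 2.6900.
L − H = 2.6900 − 2.6582 = 0.032 bits.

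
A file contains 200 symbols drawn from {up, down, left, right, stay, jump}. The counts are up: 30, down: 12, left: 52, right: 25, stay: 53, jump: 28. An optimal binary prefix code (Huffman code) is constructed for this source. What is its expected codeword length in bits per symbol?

Probabilities are the counts divided by 200.
Repeatedly combine the two least-probable nodes; the expected code length is the sum of the merged weights.
merge 3/50 + 1/8 → 37/200
merge 7/50 + 3/20 → 29/100
merge 37/200 + 13/50 → 89/200
merge 53/200 + 29/100 → 111/200
merge 89/200 + 111/200 → 1
L = 37/200 + 29/100 + 89/200 + 111/200 + 1 = 99/40 = 2.475 bits/symbol.

2.475 bits/symbol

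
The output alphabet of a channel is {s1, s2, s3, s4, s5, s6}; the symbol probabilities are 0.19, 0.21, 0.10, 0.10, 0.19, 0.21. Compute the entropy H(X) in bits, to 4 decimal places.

2.5205 bits

H = −Σ pᵢ log₂ pᵢ.
−0.19·log₂(0.19) = 0.4552
−0.21·log₂(0.21) = 0.4728
−0.10·log₂(0.10) = 0.3322
−0.10·log₂(0.10) = 0.3322
−0.19·log₂(0.19) = 0.4552
−0.21·log₂(0.21) = 0.4728
Sum ≈ 2.5205 → 2.5205 bits.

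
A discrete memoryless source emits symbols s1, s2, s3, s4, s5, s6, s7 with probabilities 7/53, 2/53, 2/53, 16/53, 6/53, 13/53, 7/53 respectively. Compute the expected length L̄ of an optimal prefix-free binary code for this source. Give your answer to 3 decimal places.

2.528 bits/symbol

Repeatedly combine the two least-probable nodes; the expected code length is the sum of the merged weights.
merge 2/53 + 2/53 → 4/53
merge 4/53 + 6/53 → 10/53
merge 7/53 + 7/53 → 14/53
merge 10/53 + 13/53 → 23/53
merge 14/53 + 16/53 → 30/53
merge 23/53 + 30/53 → 1
L = 4/53 + 10/53 + 14/53 + 23/53 + 30/53 + 1 = 134/53 ≈ 2.528 bits/symbol.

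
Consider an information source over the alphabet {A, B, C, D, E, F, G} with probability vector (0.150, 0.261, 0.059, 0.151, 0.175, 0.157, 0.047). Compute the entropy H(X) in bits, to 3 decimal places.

H = −Σ pᵢ log₂ pᵢ.
−0.150·log₂(0.150) = 0.4105
−0.261·log₂(0.261) = 0.5058
−0.059·log₂(0.059) = 0.2409
−0.151·log₂(0.151) = 0.4118
−0.175·log₂(0.175) = 0.4401
−0.157·log₂(0.157) = 0.4194
−0.047·log₂(0.047) = 0.2073
Sum ≈ 2.6358 → 2.636 bits.

2.636 bits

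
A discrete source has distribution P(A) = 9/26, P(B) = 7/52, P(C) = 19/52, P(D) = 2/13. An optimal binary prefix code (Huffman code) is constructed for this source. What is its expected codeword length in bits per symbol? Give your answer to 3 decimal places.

Repeatedly combine the two least-probable nodes; the expected code length is the sum of the merged weights.
merge 7/52 + 2/13 → 15/52
merge 15/52 + 9/26 → 33/52
merge 19/52 + 33/52 → 1
L = 15/52 + 33/52 + 1 = 25/13 ≈ 1.923 bits/symbol.

1.923 bits/symbol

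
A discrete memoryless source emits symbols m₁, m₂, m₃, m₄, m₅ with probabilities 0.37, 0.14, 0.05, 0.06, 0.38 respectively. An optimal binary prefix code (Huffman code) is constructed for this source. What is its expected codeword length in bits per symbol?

1.98 bits/symbol

Repeatedly combine the two least-probable nodes; the expected code length is the sum of the merged weights.
merge 1/20 + 3/50 → 11/100
merge 11/100 + 7/50 → 1/4
merge 1/4 + 37/100 → 31/50
merge 19/50 + 31/50 → 1
L = 11/100 + 1/4 + 31/50 + 1 = 99/50 = 1.98 bits/symbol.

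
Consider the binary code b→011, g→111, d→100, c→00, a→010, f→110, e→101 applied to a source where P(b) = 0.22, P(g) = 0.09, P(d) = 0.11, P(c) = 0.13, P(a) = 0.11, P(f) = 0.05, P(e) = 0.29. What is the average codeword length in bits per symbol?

L̄ = Σ pᵢ·ℓᵢ = 0.22·3 + 0.09·3 + 0.11·3 + 0.13·2 + 0.11·3 + 0.05·3 + 0.29·3 = 2.87 bits/symbol.

2.87 bits/symbol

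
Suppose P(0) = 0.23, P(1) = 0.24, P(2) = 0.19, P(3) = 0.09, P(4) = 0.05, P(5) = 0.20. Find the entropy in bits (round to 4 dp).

H = −Σ pᵢ log₂ pᵢ.
−0.23·log₂(0.23) = 0.4877
−0.24·log₂(0.24) = 0.4941
−0.19·log₂(0.19) = 0.4552
−0.09·log₂(0.09) = 0.3127
−0.05·log₂(0.05) = 0.2161
−0.20·log₂(0.20) = 0.4644
Sum ≈ 2.4302 → 2.4302 bits.

2.4302 bits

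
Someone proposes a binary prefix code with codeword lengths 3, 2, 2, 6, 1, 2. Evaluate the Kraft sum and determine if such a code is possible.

With common denominator 2^6 = 64: Σ 2^(−ℓᵢ) = 8/64 + 16/64 + 16/64 + 1/64 + 32/64 + 16/64 = 89/64 = 1.390625.
Kraft's inequality requires Σ ≤ 1; here Σ = 1.390625 > 1, so no such prefix code exists.

1.390625; no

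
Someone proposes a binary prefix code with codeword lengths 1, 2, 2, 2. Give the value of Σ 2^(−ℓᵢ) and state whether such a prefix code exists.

With common denominator 2^2 = 4: Σ 2^(−ℓᵢ) = 2/4 + 1/4 + 1/4 + 1/4 = 5/4 = 1.25.
Kraft's inequality requires Σ ≤ 1; here Σ = 1.25 > 1, so no such prefix code exists.

1.25; no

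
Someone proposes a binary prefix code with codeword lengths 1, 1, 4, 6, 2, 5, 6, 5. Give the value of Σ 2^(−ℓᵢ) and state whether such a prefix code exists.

1.40625; no

With common denominator 2^6 = 64: Σ 2^(−ℓᵢ) = 32/64 + 32/64 + 4/64 + 1/64 + 16/64 + 2/64 + 1/64 + 2/64 = 90/64 = 1.40625.
Kraft's inequality requires Σ ≤ 1; here Σ = 1.40625 > 1, so no such prefix code exists.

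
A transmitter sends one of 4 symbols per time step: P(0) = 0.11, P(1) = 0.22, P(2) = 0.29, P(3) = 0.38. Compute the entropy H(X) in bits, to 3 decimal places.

1.879 bits

H = −Σ pᵢ log₂ pᵢ.
−0.11·log₂(0.11) = 0.3503
−0.22·log₂(0.22) = 0.4806
−0.29·log₂(0.29) = 0.5179
−0.38·log₂(0.38) = 0.5305
Sum ≈ 1.8792 → 1.879 bits.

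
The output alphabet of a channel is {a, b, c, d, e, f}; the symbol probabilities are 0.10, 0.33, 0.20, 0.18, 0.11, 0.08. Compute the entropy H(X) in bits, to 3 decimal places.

2.412 bits

H = −Σ pᵢ log₂ pᵢ.
−0.10·log₂(0.10) = 0.3322
−0.33·log₂(0.33) = 0.5278
−0.20·log₂(0.20) = 0.4644
−0.18·log₂(0.18) = 0.4453
−0.11·log₂(0.11) = 0.3503
−0.08·log₂(0.08) = 0.2915
Sum ≈ 2.4115 → 2.412 bits.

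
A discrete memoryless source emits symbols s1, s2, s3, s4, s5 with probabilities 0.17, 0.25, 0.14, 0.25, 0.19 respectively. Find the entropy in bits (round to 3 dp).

2.287 bits

H = −Σ pᵢ log₂ pᵢ.
−0.17·log₂(0.17) = 0.4346
−0.25·log₂(0.25) = 0.5000
−0.14·log₂(0.14) = 0.3971
−0.25·log₂(0.25) = 0.5000
−0.19·log₂(0.19) = 0.4552
Sum ≈ 2.2869 → 2.287 bits.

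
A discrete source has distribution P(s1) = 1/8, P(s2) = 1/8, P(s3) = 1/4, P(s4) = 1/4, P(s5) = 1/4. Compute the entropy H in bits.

Each probability is a power of 1/2, so log₂(1/p) is an integer.
H = Σ p·log₂(1/p) = 1/8·3 + 1/8·3 + 1/4·2 + 1/4·2 + 1/4·2 = 2.25 bits.

2.25 bits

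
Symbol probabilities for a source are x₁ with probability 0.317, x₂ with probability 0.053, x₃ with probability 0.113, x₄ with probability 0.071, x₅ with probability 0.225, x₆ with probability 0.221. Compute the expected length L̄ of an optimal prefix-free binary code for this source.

Repeatedly combine the two least-probable nodes; the expected code length is the sum of the merged weights.
merge 53/1000 + 71/1000 → 31/250
merge 113/1000 + 31/250 → 237/1000
merge 221/1000 + 9/40 → 223/500
merge 237/1000 + 317/1000 → 277/500
merge 223/500 + 277/500 → 1
L = 31/250 + 237/1000 + 223/500 + 277/500 + 1 = 2361/1000 = 2.361 bits/symbol.

2.361 bits/symbol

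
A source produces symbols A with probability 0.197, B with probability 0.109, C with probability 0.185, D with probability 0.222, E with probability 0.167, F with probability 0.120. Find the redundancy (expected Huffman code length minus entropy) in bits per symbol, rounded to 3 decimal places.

Entropy H = −Σ p log₂ p ≈ 2.5409 bits.
Huffman merges: 109/1000+3/25→229/1000; 167/1000+37/200→44/125; 197/1000+111/500→419/1000; 229/1000+44/125→581/1000; 419/1000+581/1000→1. L = 2581/1000 ≈ 2.5810.
L − H = 2.5810 − 2.5409 = 0.040 bits.

0.040 bits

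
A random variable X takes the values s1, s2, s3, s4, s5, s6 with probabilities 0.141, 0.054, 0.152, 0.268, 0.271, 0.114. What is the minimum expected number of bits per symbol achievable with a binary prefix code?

2.461 bits/symbol

Repeatedly combine the two least-probable nodes; the expected code length is the sum of the merged weights.
merge 27/500 + 57/500 → 21/125
merge 141/1000 + 19/125 → 293/1000
merge 21/125 + 67/250 → 109/250
merge 271/1000 + 293/1000 → 141/250
merge 109/250 + 141/250 → 1
L = 21/125 + 293/1000 + 109/250 + 141/250 + 1 = 2461/1000 = 2.461 bits/symbol.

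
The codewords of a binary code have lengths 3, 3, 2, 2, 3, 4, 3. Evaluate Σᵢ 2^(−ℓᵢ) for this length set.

1.0625

With common denominator 2^4 = 16: Σ 2^(−ℓᵢ) = 2/16 + 2/16 + 4/16 + 4/16 + 2/16 + 1/16 + 2/16 = 17/16 = 1.0625.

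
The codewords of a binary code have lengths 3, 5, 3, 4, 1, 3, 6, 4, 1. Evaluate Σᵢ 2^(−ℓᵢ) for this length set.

With common denominator 2^6 = 64: Σ 2^(−ℓᵢ) = 8/64 + 2/64 + 8/64 + 4/64 + 32/64 + 8/64 + 1/64 + 4/64 + 32/64 = 99/64 = 1.546875.

1.546875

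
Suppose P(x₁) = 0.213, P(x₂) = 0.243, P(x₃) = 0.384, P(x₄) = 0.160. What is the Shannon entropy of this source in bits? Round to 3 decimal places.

1.924 bits

H = −Σ pᵢ log₂ pᵢ.
−0.213·log₂(0.213) = 0.4752
−0.243·log₂(0.243) = 0.4960
−0.384·log₂(0.384) = 0.5302
−0.160·log₂(0.160) = 0.4230
Sum ≈ 1.9244 → 1.924 bits.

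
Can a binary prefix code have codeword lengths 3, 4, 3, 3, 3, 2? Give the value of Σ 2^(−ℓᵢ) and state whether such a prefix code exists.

With common denominator 2^4 = 16: Σ 2^(−ℓᵢ) = 2/16 + 1/16 + 2/16 + 2/16 + 2/16 + 4/16 = 13/16 = 0.8125.
Kraft's inequality requires Σ ≤ 1; here Σ = 0.8125 ≤ 1, so such a prefix code exists.

0.8125; yes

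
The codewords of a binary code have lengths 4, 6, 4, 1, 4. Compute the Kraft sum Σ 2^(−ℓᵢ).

With common denominator 2^6 = 64: Σ 2^(−ℓᵢ) = 4/64 + 1/64 + 4/64 + 32/64 + 4/64 = 45/64 = 0.703125.

0.703125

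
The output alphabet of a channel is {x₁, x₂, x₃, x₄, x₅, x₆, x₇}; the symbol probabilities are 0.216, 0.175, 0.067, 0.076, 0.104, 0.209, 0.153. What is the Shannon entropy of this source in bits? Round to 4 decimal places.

H = −Σ pᵢ log₂ pᵢ.
−0.216·log₂(0.216) = 0.4776
−0.175·log₂(0.175) = 0.4401
−0.067·log₂(0.067) = 0.2613
−0.076·log₂(0.076) = 0.2826
−0.104·log₂(0.104) = 0.3396
−0.209·log₂(0.209) = 0.4720
−0.153·log₂(0.153) = 0.4144
Sum ≈ 2.6874 → 2.6874 bits.

2.6874 bits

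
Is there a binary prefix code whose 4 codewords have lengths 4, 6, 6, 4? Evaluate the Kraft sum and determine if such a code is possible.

0.15625; yes

With common denominator 2^6 = 64: Σ 2^(−ℓᵢ) = 4/64 + 1/64 + 1/64 + 4/64 = 10/64 = 0.15625.
Kraft's inequality requires Σ ≤ 1; here Σ = 0.15625 ≤ 1, so such a prefix code exists.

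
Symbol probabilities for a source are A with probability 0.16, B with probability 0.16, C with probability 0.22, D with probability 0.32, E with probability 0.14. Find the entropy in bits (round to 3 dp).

H = −Σ pᵢ log₂ pᵢ.
−0.16·log₂(0.16) = 0.4230
−0.16·log₂(0.16) = 0.4230
−0.22·log₂(0.22) = 0.4806
−0.32·log₂(0.32) = 0.5260
−0.14·log₂(0.14) = 0.3971
Sum ≈ 2.2498 → 2.250 bits.

2.250 bits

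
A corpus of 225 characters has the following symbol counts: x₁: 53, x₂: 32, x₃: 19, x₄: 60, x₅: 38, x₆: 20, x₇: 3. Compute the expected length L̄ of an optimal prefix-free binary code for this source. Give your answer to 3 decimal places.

2.596 bits/symbol

Probabilities are the counts divided by 225.
Repeatedly combine the two least-probable nodes; the expected code length is the sum of the merged weights.
merge 1/75 + 19/225 → 22/225
merge 4/45 + 22/225 → 14/75
merge 32/225 + 38/225 → 14/45
merge 14/75 + 53/225 → 19/45
merge 4/15 + 14/45 → 26/45
merge 19/45 + 26/45 → 1
L = 22/225 + 14/75 + 14/45 + 19/45 + 26/45 + 1 = 584/225 ≈ 2.596 bits/symbol.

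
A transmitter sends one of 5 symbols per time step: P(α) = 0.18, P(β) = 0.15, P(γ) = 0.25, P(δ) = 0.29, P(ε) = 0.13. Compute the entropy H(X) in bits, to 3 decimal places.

H = −Σ pᵢ log₂ pᵢ.
−0.18·log₂(0.18) = 0.4453
−0.15·log₂(0.15) = 0.4105
−0.25·log₂(0.25) = 0.5000
−0.29·log₂(0.29) = 0.5179
−0.13·log₂(0.13) = 0.3826
Sum ≈ 2.2564 → 2.256 bits.

2.256 bits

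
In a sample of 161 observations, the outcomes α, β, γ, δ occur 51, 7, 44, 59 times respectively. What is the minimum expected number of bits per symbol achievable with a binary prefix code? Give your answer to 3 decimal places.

Probabilities are the counts divided by 161.
Repeatedly combine the two least-probable nodes; the expected code length is the sum of the merged weights.
merge 1/23 + 44/161 → 51/161
merge 51/161 + 51/161 → 102/161
merge 59/161 + 102/161 → 1
L = 51/161 + 102/161 + 1 = 314/161 ≈ 1.950 bits/symbol.

1.950 bits/symbol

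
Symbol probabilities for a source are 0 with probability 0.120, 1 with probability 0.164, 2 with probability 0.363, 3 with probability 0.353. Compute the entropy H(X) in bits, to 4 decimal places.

1.8558 bits

H = −Σ pᵢ log₂ pᵢ.
−0.120·log₂(0.120) = 0.3671
−0.164·log₂(0.164) = 0.4278
−0.363·log₂(0.363) = 0.5307
−0.353·log₂(0.353) = 0.5303
Sum ≈ 1.8558 → 1.8558 bits.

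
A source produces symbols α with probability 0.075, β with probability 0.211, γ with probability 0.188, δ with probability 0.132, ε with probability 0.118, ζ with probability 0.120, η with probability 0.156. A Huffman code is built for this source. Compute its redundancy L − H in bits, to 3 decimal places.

Entropy H = −Σ p log₂ p ≈ 2.7418 bits.
Huffman merges: 3/40+59/500→193/1000; 3/25+33/250→63/250; 39/250+47/250→43/125; 193/1000+211/1000→101/250; 63/250+43/125→149/250; 101/250+149/250→1. L = 2789/1000 ≈ 2.7890.
L − H = 2.7890 − 2.7418 = 0.047 bits.

0.047 bits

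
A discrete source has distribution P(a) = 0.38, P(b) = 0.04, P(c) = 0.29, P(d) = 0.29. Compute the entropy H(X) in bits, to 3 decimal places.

1.752 bits

H = −Σ pᵢ log₂ pᵢ.
−0.38·log₂(0.38) = 0.5305
−0.04·log₂(0.04) = 0.1858
−0.29·log₂(0.29) = 0.5179
−0.29·log₂(0.29) = 0.5179
Sum ≈ 1.7520 → 1.752 bits.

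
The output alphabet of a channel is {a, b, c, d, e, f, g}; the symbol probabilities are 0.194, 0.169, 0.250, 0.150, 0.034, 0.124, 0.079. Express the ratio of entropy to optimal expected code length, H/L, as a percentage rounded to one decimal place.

Entropy H = −Σ p log₂ p ≈ 2.6316 bits.
Huffman merges: 17/500+79/1000→113/1000; 113/1000+31/250→237/1000; 3/20+169/1000→319/1000; 97/500+237/1000→431/1000; 1/4+319/1000→569/1000; 431/1000+569/1000→1. L = 2669/1000 ≈ 2.6690.
Efficiency = H/L = 2.6316/2.6690 = 98.6%.

98.6%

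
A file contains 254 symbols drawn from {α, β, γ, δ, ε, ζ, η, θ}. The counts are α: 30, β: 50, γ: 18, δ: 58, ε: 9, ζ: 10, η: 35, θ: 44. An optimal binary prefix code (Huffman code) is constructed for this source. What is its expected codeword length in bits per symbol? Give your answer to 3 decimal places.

2.795 bits/symbol

Probabilities are the counts divided by 254.
Repeatedly combine the two least-probable nodes; the expected code length is the sum of the merged weights.
merge 9/254 + 5/127 → 19/254
merge 9/127 + 19/254 → 37/254
merge 15/127 + 35/254 → 65/254
merge 37/254 + 22/127 → 81/254
merge 25/127 + 29/127 → 54/127
merge 65/254 + 81/254 → 73/127
merge 54/127 + 73/127 → 1
L = 19/254 + 37/254 + 65/254 + 81/254 + 54/127 + 73/127 + 1 = 355/127 ≈ 2.795 bits/symbol.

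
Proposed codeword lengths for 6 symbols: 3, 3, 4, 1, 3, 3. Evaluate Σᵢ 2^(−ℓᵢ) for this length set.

With common denominator 2^4 = 16: Σ 2^(−ℓᵢ) = 2/16 + 2/16 + 1/16 + 8/16 + 2/16 + 2/16 = 17/16 = 1.0625.

1.0625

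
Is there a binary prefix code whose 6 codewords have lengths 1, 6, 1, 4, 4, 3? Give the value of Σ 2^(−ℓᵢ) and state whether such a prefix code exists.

With common denominator 2^6 = 64: Σ 2^(−ℓᵢ) = 32/64 + 1/64 + 32/64 + 4/64 + 4/64 + 8/64 = 81/64 = 1.265625.
Kraft's inequality requires Σ ≤ 1; here Σ = 1.265625 > 1, so no such prefix code exists.

1.265625; no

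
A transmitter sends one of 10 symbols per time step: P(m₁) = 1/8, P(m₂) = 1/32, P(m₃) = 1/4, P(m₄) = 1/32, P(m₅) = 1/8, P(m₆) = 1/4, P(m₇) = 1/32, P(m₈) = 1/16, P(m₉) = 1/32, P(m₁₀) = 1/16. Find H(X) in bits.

2.875 bits

Each probability is a power of 1/2, so log₂(1/p) is an integer.
H = Σ p·log₂(1/p) = 1/8·3 + 1/32·5 + 1/4·2 + 1/32·5 + 1/8·3 + 1/4·2 + 1/32·5 + 1/16·4 + 1/32·5 + 1/16·4 = 2.875 bits.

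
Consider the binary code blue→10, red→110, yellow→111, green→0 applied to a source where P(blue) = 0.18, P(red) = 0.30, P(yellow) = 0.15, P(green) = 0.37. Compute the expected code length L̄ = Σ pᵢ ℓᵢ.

L̄ = Σ pᵢ·ℓᵢ = 0.18·2 + 0.30·3 + 0.15·3 + 0.37·1 = 2.08 bits/symbol.

2.08 bits/symbol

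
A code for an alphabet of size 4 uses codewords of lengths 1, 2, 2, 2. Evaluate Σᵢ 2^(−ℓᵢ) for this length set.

With common denominator 2^2 = 4: Σ 2^(−ℓᵢ) = 2/4 + 1/4 + 1/4 + 1/4 = 5/4 = 1.25.

1.25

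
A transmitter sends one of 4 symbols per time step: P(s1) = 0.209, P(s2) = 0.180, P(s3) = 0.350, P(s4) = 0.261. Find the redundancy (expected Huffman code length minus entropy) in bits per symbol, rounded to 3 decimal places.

0.047 bits

Entropy H = −Σ p log₂ p ≈ 1.9532 bits.
Huffman merges: 9/50+209/1000→389/1000; 261/1000+7/20→611/1000; 389/1000+611/1000→1. L = 2 ≈ 2.0000.
L − H = 2.0000 − 1.9532 = 0.047 bits.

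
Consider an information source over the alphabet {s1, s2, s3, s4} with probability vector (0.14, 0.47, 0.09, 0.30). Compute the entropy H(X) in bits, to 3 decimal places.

H = −Σ pᵢ log₂ pᵢ.
−0.14·log₂(0.14) = 0.3971
−0.47·log₂(0.47) = 0.5120
−0.09·log₂(0.09) = 0.3127
−0.30·log₂(0.30) = 0.5211
Sum ≈ 1.7428 → 1.743 bits.

1.743 bits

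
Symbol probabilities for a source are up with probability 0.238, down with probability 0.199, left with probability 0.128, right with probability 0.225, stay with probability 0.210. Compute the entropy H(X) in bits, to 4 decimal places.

2.2930 bits

H = −Σ pᵢ log₂ pᵢ.
−0.238·log₂(0.238) = 0.4929
−0.199·log₂(0.199) = 0.4635
−0.128·log₂(0.128) = 0.3796
−0.225·log₂(0.225) = 0.4842
−0.210·log₂(0.210) = 0.4728
Sum ≈ 2.2930 → 2.2930 bits.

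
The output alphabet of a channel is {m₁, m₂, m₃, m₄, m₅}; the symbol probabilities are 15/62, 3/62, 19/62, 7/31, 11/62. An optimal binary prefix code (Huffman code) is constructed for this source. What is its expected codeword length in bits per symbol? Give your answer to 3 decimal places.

Repeatedly combine the two least-probable nodes; the expected code length is the sum of the merged weights.
merge 3/62 + 11/62 → 7/31
merge 7/31 + 7/31 → 14/31
merge 15/62 + 19/62 → 17/31
merge 14/31 + 17/31 → 1
L = 7/31 + 14/31 + 17/31 + 1 = 69/31 ≈ 2.226 bits/symbol.

2.226 bits/symbol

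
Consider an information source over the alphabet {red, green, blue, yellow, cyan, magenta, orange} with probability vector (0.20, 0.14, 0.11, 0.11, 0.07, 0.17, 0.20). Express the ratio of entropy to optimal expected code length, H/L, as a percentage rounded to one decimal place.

Entropy H = −Σ p log₂ p ≈ 2.7296 bits.
Huffman merges: 7/100+11/100→9/50; 11/100+7/50→1/4; 17/100+9/50→7/20; 1/5+1/5→2/5; 1/4+7/20→3/5; 2/5+3/5→1. L = 139/50 ≈ 2.7800.
Efficiency = H/L = 2.7296/2.7800 = 98.2%.

98.2%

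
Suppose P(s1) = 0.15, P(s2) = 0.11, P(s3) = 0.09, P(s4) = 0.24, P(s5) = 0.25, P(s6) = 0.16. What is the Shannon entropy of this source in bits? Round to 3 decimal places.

2.491 bits

H = −Σ pᵢ log₂ pᵢ.
−0.15·log₂(0.15) = 0.4105
−0.11·log₂(0.11) = 0.3503
−0.09·log₂(0.09) = 0.3127
−0.24·log₂(0.24) = 0.4941
−0.25·log₂(0.25) = 0.5000
−0.16·log₂(0.16) = 0.4230
Sum ≈ 2.4906 → 2.491 bits.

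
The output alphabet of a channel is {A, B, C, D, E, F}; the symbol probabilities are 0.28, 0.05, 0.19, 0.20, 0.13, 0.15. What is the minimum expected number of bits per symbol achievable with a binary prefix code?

Repeatedly combine the two least-probable nodes; the expected code length is the sum of the merged weights.
merge 1/20 + 13/100 → 9/50
merge 3/20 + 9/50 → 33/100
merge 19/100 + 1/5 → 39/100
merge 7/25 + 33/100 → 61/100
merge 39/100 + 61/100 → 1
L = 9/50 + 33/100 + 39/100 + 61/100 + 1 = 251/100 = 2.51 bits/symbol.

2.51 bits/symbol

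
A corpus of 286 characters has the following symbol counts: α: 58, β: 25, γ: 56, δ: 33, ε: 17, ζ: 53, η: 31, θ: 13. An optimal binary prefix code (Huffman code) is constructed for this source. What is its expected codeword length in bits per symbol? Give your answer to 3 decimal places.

2.899 bits/symbol

Probabilities are the counts divided by 286.
Repeatedly combine the two least-probable nodes; the expected code length is the sum of the merged weights.
merge 1/22 + 17/286 → 15/143
merge 25/286 + 15/143 → 5/26
merge 31/286 + 3/26 → 32/143
merge 53/286 + 5/26 → 54/143
merge 28/143 + 29/143 → 57/143
merge 32/143 + 54/143 → 86/143
merge 57/143 + 86/143 → 1
L = 15/143 + 5/26 + 32/143 + 54/143 + 57/143 + 86/143 + 1 = 829/286 ≈ 2.899 bits/symbol.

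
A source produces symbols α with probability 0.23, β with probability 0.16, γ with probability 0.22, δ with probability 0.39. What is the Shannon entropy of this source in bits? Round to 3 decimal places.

1.921 bits

H = −Σ pᵢ log₂ pᵢ.
−0.23·log₂(0.23) = 0.4877
−0.16·log₂(0.16) = 0.4230
−0.22·log₂(0.22) = 0.4806
−0.39·log₂(0.39) = 0.5298
Sum ≈ 1.9211 → 1.921 bits.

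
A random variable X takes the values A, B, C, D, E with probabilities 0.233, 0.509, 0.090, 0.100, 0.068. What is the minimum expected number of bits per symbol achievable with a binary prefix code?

1.907 bits/symbol

Repeatedly combine the two least-probable nodes; the expected code length is the sum of the merged weights.
merge 17/250 + 9/100 → 79/500
merge 1/10 + 79/500 → 129/500
merge 233/1000 + 129/500 → 491/1000
merge 491/1000 + 509/1000 → 1
L = 79/500 + 129/500 + 491/1000 + 1 = 1907/1000 = 1.907 bits/symbol.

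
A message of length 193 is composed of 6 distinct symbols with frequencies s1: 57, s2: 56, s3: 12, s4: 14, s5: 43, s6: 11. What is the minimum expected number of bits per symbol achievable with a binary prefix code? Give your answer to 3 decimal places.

2.311 bits/symbol

Probabilities are the counts divided by 193.
Repeatedly combine the two least-probable nodes; the expected code length is the sum of the merged weights.
merge 11/193 + 12/193 → 23/193
merge 14/193 + 23/193 → 37/193
merge 37/193 + 43/193 → 80/193
merge 56/193 + 57/193 → 113/193
merge 80/193 + 113/193 → 1
L = 23/193 + 37/193 + 80/193 + 113/193 + 1 = 446/193 ≈ 2.311 bits/symbol.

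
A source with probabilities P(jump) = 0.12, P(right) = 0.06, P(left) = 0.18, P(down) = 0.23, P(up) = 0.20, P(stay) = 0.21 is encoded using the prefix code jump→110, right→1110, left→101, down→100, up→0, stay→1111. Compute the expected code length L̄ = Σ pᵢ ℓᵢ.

2.87 bits/symbol

L̄ = Σ pᵢ·ℓᵢ = 0.12·3 + 0.06·4 + 0.18·3 + 0.23·3 + 0.20·1 + 0.21·4 = 2.87 bits/symbol.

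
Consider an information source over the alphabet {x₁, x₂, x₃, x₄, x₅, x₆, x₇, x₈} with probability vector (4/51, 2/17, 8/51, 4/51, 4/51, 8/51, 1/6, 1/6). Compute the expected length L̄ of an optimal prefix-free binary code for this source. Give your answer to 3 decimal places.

2.990 bits/symbol

Repeatedly combine the two least-probable nodes; the expected code length is the sum of the merged weights.
merge 4/51 + 4/51 → 8/51
merge 4/51 + 2/17 → 10/51
merge 8/51 + 8/51 → 16/51
merge 8/51 + 1/6 → 11/34
merge 1/6 + 10/51 → 37/102
merge 16/51 + 11/34 → 65/102
merge 37/102 + 65/102 → 1
L = 8/51 + 10/51 + 16/51 + 11/34 + 37/102 + 65/102 + 1 = 305/102 ≈ 2.990 bits/symbol.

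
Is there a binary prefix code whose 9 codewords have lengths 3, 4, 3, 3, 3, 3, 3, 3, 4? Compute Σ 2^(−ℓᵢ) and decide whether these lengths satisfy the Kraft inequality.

With common denominator 2^4 = 16: Σ 2^(−ℓᵢ) = 2/16 + 1/16 + 2/16 + 2/16 + 2/16 + 2/16 + 2/16 + 2/16 + 1/16 = 16/16 = 1.
Kraft's inequality requires Σ ≤ 1; here Σ = 1 ≤ 1, so such a prefix code exists.

1; yes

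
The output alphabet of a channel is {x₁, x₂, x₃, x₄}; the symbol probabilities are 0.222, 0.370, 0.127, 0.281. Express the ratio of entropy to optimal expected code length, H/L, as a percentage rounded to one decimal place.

96.3%

Entropy H = −Σ p log₂ p ≈ 1.9055 bits.
Huffman merges: 127/1000+111/500→349/1000; 281/1000+349/1000→63/100; 37/100+63/100→1. L = 1979/1000 ≈ 1.9790.
Efficiency = H/L = 1.9055/1.9790 = 96.3%.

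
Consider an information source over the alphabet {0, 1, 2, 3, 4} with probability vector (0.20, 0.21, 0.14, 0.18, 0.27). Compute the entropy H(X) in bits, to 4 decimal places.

H = −Σ pᵢ log₂ pᵢ.
−0.20·log₂(0.20) = 0.4644
−0.21·log₂(0.21) = 0.4728
−0.14·log₂(0.14) = 0.3971
−0.18·log₂(0.18) = 0.4453
−0.27·log₂(0.27) = 0.5100
Sum ≈ 2.2896 → 2.2896 bits.

2.2896 bits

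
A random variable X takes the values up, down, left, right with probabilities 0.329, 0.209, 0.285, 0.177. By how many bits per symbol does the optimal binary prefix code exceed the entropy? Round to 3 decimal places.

Entropy H = −Σ p log₂ p ≈ 1.9580 bits.
Huffman merges: 177/1000+209/1000→193/500; 57/200+329/1000→307/500; 193/500+307/500→1. L = 2 ≈ 2.0000.
L − H = 2.0000 − 1.9580 = 0.042 bits.

0.042 bits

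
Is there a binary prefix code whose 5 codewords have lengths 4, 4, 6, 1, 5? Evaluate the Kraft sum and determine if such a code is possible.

0.671875; yes

With common denominator 2^6 = 64: Σ 2^(−ℓᵢ) = 4/64 + 4/64 + 1/64 + 32/64 + 2/64 = 43/64 = 0.671875.
Kraft's inequality requires Σ ≤ 1; here Σ = 0.671875 ≤ 1, so such a prefix code exists.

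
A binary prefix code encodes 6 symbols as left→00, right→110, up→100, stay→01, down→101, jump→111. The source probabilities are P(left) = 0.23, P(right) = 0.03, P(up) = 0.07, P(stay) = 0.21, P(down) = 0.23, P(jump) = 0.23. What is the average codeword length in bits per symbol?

L̄ = Σ pᵢ·ℓᵢ = 0.23·2 + 0.03·3 + 0.07·3 + 0.21·2 + 0.23·3 + 0.23·3 = 2.56 bits/symbol.

2.56 bits/symbol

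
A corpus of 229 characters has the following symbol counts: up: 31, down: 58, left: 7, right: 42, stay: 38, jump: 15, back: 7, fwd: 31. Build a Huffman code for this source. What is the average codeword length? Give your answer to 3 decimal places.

2.751 bits/symbol

Probabilities are the counts divided by 229.
Repeatedly combine the two least-probable nodes; the expected code length is the sum of the merged weights.
merge 7/229 + 7/229 → 14/229
merge 14/229 + 15/229 → 29/229
merge 29/229 + 31/229 → 60/229
merge 31/229 + 38/229 → 69/229
merge 42/229 + 58/229 → 100/229
merge 60/229 + 69/229 → 129/229
merge 100/229 + 129/229 → 1
L = 14/229 + 29/229 + 60/229 + 69/229 + 100/229 + 129/229 + 1 = 630/229 ≈ 2.751 bits/symbol.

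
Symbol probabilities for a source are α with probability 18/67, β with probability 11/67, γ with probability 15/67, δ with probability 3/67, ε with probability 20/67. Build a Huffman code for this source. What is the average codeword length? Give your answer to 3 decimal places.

Repeatedly combine the two least-probable nodes; the expected code length is the sum of the merged weights.
merge 3/67 + 11/67 → 14/67
merge 14/67 + 15/67 → 29/67
merge 18/67 + 20/67 → 38/67
merge 29/67 + 38/67 → 1
L = 14/67 + 29/67 + 38/67 + 1 = 148/67 ≈ 2.209 bits/symbol.

2.209 bits/symbol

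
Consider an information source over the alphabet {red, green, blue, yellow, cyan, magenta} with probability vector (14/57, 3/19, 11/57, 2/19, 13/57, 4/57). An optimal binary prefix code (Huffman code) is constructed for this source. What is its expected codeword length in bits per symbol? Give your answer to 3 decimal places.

Repeatedly combine the two least-probable nodes; the expected code length is the sum of the merged weights.
merge 4/57 + 2/19 → 10/57
merge 3/19 + 10/57 → 1/3
merge 11/57 + 13/57 → 8/19
merge 14/57 + 1/3 → 11/19
merge 8/19 + 11/19 → 1
L = 10/57 + 1/3 + 8/19 + 11/19 + 1 = 143/57 ≈ 2.509 bits/symbol.

2.509 bits/symbol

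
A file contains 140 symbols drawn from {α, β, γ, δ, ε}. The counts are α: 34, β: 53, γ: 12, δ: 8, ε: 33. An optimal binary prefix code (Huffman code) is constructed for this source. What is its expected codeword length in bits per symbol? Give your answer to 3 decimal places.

Probabilities are the counts divided by 140.
Repeatedly combine the two least-probable nodes; the expected code length is the sum of the merged weights.
merge 2/35 + 3/35 → 1/7
merge 1/7 + 33/140 → 53/140
merge 17/70 + 53/140 → 87/140
merge 53/140 + 87/140 → 1
L = 1/7 + 53/140 + 87/140 + 1 = 15/7 ≈ 2.143 bits/symbol.

2.143 bits/symbol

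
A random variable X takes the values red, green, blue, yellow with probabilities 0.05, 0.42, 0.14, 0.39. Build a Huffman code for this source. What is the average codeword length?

1.77 bits/symbol

Repeatedly combine the two least-probable nodes; the expected code length is the sum of the merged weights.
merge 1/20 + 7/50 → 19/100
merge 19/100 + 39/100 → 29/50
merge 21/50 + 29/50 → 1
L = 19/100 + 29/50 + 1 = 177/100 = 1.77 bits/symbol.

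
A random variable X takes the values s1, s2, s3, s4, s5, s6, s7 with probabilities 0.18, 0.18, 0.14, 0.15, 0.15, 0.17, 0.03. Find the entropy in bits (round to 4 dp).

2.6952 bits

H = −Σ pᵢ log₂ pᵢ.
−0.18·log₂(0.18) = 0.4453
−0.18·log₂(0.18) = 0.4453
−0.14·log₂(0.14) = 0.3971
−0.15·log₂(0.15) = 0.4105
−0.15·log₂(0.15) = 0.4105
−0.17·log₂(0.17) = 0.4346
−0.03·log₂(0.03) = 0.1518
Sum ≈ 2.6952 → 2.6952 bits.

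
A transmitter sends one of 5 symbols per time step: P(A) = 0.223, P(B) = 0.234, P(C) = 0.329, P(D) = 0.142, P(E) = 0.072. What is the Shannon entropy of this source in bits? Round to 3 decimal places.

H = −Σ pᵢ log₂ pᵢ.
−0.223·log₂(0.223) = 0.4828
−0.234·log₂(0.234) = 0.4903
−0.329·log₂(0.329) = 0.5277
−0.142·log₂(0.142) = 0.3999
−0.072·log₂(0.072) = 0.2733
Sum ≈ 2.1739 → 2.174 bits.

2.174 bits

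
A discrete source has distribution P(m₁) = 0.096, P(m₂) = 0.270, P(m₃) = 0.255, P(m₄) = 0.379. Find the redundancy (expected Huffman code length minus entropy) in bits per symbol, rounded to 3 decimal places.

0.104 bits

Entropy H = −Σ p log₂ p ≈ 1.8678 bits.
Huffman merges: 12/125+51/200→351/1000; 27/100+351/1000→621/1000; 379/1000+621/1000→1. L = 493/250 ≈ 1.9720.
L − H = 1.9720 − 1.8678 = 0.104 bits.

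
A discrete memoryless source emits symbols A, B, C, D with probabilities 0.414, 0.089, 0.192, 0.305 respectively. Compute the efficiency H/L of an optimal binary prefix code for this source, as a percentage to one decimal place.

Entropy H = −Σ p log₂ p ≈ 1.8170 bits.
Huffman merges: 89/1000+24/125→281/1000; 281/1000+61/200→293/500; 207/500+293/500→1. L = 1867/1000 ≈ 1.8670.
Efficiency = H/L = 1.8170/1.8670 = 97.3%.

97.3%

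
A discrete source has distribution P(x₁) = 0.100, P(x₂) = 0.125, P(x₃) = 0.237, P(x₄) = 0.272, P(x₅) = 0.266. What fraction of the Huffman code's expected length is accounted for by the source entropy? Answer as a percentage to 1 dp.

Entropy H = −Σ p log₂ p ≈ 2.2185 bits.
Huffman merges: 1/10+1/8→9/40; 9/40+237/1000→231/500; 133/500+34/125→269/500; 231/500+269/500→1. L = 89/40 ≈ 2.2250.
Efficiency = H/L = 2.2185/2.2250 = 99.7%.

99.7%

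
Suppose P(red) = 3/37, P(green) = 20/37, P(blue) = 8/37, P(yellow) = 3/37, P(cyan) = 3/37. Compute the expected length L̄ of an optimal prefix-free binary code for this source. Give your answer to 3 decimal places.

Repeatedly combine the two least-probable nodes; the expected code length is the sum of the merged weights.
merge 3/37 + 3/37 → 6/37
merge 3/37 + 6/37 → 9/37
merge 8/37 + 9/37 → 17/37
merge 17/37 + 20/37 → 1
L = 6/37 + 9/37 + 17/37 + 1 = 69/37 ≈ 1.865 bits/symbol.

1.865 bits/symbol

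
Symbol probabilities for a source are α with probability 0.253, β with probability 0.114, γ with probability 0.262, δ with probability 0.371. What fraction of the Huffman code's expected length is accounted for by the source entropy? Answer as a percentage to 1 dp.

95.0%

Entropy H = −Σ p log₂ p ≈ 1.8958 bits.
Huffman merges: 57/500+253/1000→367/1000; 131/500+367/1000→629/1000; 371/1000+629/1000→1. L = 499/250 ≈ 1.9960.
Efficiency = H/L = 1.8958/1.9960 = 95.0%.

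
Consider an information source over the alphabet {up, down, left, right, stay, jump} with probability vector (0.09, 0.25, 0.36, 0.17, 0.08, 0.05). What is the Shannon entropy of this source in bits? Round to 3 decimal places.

H = −Σ pᵢ log₂ pᵢ.
−0.09·log₂(0.09) = 0.3127
−0.25·log₂(0.25) = 0.5000
−0.36·log₂(0.36) = 0.5306
−0.17·log₂(0.17) = 0.4346
−0.08·log₂(0.08) = 0.2915
−0.05·log₂(0.05) = 0.2161
Sum ≈ 2.2855 → 2.285 bits.

2.285 bits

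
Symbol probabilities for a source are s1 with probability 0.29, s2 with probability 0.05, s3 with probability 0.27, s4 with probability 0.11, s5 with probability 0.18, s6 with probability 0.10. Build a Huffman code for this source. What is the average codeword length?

Repeatedly combine the two least-probable nodes; the expected code length is the sum of the merged weights.
merge 1/20 + 1/10 → 3/20
merge 11/100 + 3/20 → 13/50
merge 9/50 + 13/50 → 11/25
merge 27/100 + 29/100 → 14/25
merge 11/25 + 14/25 → 1
L = 3/20 + 13/50 + 11/25 + 14/25 + 1 = 241/100 = 2.41 bits/symbol.

2.41 bits/symbol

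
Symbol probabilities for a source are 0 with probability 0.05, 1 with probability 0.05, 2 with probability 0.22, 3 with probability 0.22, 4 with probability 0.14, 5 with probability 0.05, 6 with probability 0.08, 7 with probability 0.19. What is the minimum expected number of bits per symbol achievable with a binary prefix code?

2.79 bits/symbol

Repeatedly combine the two least-probable nodes; the expected code length is the sum of the merged weights.
merge 1/20 + 1/20 → 1/10
merge 1/20 + 2/25 → 13/100
merge 1/10 + 13/100 → 23/100
merge 7/50 + 19/100 → 33/100
merge 11/50 + 11/50 → 11/25
merge 23/100 + 33/100 → 14/25
merge 11/25 + 14/25 → 1
L = 1/10 + 13/100 + 23/100 + 33/100 + 11/25 + 14/25 + 1 = 279/100 = 2.79 bits/symbol.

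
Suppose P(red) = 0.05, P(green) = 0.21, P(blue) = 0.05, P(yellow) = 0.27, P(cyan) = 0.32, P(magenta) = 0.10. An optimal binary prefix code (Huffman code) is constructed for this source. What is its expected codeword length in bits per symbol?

Repeatedly combine the two least-probable nodes; the expected code length is the sum of the merged weights.
merge 1/20 + 1/20 → 1/10
merge 1/10 + 1/10 → 1/5
merge 1/5 + 21/100 → 41/100
merge 27/100 + 8/25 → 59/100
merge 41/100 + 59/100 → 1
L = 1/10 + 1/5 + 41/100 + 59/100 + 1 = 23/10 = 2.3 bits/symbol.

2.3 bits/symbol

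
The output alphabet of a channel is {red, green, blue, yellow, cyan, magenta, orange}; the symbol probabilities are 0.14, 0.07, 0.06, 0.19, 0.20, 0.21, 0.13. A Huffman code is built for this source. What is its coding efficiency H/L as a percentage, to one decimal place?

Entropy H = −Σ p log₂ p ≈ 2.6843 bits.
Huffman merges: 3/50+7/100→13/100; 13/100+13/100→13/50; 7/50+19/100→33/100; 1/5+21/100→41/100; 13/50+33/100→59/100; 41/100+59/100→1. L = 68/25 ≈ 2.7200.
Efficiency = H/L = 2.6843/2.7200 = 98.7%.

98.7%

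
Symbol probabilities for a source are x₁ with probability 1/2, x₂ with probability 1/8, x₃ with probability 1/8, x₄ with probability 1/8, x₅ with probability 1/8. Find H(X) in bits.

2 bits

Each probability is a power of 1/2, so log₂(1/p) is an integer.
H = Σ p·log₂(1/p) = 1/2·1 + 1/8·3 + 1/8·3 + 1/8·3 + 1/8·3 = 2 bits.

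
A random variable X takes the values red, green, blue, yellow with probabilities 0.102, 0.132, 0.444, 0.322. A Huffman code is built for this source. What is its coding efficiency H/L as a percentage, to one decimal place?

Entropy H = −Σ p log₂ p ≈ 1.7681 bits.
Huffman merges: 51/500+33/250→117/500; 117/500+161/500→139/250; 111/250+139/250→1. L = 179/100 ≈ 1.7900.
Efficiency = H/L = 1.7681/1.7900 = 98.8%.

98.8%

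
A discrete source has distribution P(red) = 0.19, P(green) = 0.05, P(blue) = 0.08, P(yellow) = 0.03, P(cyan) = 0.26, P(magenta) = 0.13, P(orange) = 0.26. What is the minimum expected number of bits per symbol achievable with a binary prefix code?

2.53 bits/symbol

Repeatedly combine the two least-probable nodes; the expected code length is the sum of the merged weights.
merge 3/100 + 1/20 → 2/25
merge 2/25 + 2/25 → 4/25
merge 13/100 + 4/25 → 29/100
merge 19/100 + 13/50 → 9/20
merge 13/50 + 29/100 → 11/20
merge 9/20 + 11/20 → 1
L = 2/25 + 4/25 + 29/100 + 9/20 + 11/20 + 1 = 253/100 = 2.53 bits/symbol.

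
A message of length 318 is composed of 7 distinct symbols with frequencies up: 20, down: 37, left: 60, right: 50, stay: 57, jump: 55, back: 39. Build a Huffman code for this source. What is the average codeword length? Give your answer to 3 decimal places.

2.811 bits/symbol

Probabilities are the counts divided by 318.
Repeatedly combine the two least-probable nodes; the expected code length is the sum of the merged weights.
merge 10/159 + 37/318 → 19/106
merge 13/106 + 25/159 → 89/318
merge 55/318 + 19/106 → 56/159
merge 19/106 + 10/53 → 39/106
merge 89/318 + 56/159 → 67/106
merge 39/106 + 67/106 → 1
L = 19/106 + 89/318 + 56/159 + 39/106 + 67/106 + 1 = 149/53 ≈ 2.811 bits/symbol.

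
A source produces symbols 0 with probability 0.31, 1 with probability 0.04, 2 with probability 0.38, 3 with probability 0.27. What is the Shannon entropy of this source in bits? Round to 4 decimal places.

1.7500 bits

H = −Σ pᵢ log₂ pᵢ.
−0.31·log₂(0.31) = 0.5238
−0.04·log₂(0.04) = 0.1858
−0.38·log₂(0.38) = 0.5305
−0.27·log₂(0.27) = 0.5100
Sum ≈ 1.7500 → 1.7500 bits.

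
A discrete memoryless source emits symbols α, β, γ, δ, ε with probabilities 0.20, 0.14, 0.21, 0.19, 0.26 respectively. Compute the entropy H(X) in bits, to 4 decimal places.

H = −Σ pᵢ log₂ pᵢ.
−0.20·log₂(0.20) = 0.4644
−0.14·log₂(0.14) = 0.3971
−0.21·log₂(0.21) = 0.4728
−0.19·log₂(0.19) = 0.4552
−0.26·log₂(0.26) = 0.5053
Sum ≈ 2.2948 → 2.2948 bits.

2.2948 bits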